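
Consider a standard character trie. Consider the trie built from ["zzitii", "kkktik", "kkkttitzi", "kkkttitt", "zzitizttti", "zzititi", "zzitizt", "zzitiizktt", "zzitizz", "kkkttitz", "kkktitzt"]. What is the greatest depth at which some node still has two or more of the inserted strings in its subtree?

8

Look for the deepest trie node that still has at least two words in its subtree.
e.g. "kkkttitz" and "kkkttitzi" share the prefix "kkkttitz" of length 8; no pair shares a longer one.
Longest shared-prefix length: 8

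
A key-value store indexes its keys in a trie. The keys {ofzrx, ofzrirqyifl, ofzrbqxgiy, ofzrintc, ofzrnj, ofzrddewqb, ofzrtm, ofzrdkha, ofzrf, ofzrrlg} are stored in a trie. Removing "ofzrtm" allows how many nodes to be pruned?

After clearing the end-marker at "ofzrtm", prune upward until reaching a node still needed by another word.
The suffix "tm" (2 nodes) is used only by "ofzrtm"; the node for "ofzr" still has the child "x", so pruning stops there.
Nodes removed: 2

2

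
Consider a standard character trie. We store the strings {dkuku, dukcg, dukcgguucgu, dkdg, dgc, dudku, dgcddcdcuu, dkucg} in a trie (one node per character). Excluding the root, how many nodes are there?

31

For each word, the new-node count is its length minus the longest prefix already in the trie:
  "dkuku" → 5 new (d, k, u, k, u)
  "dukcg" → prefix "d" already present; 4 new (u, k, c, g)
  "dukcgguucgu" → prefix "dukcg" already present; 6 new (g, u, u, c, g, u)
  "dkdg" → prefix "dk" already present; 2 new (d, g)
  "dgc" → prefix "d" already present; 2 new (g, c)
  "dudku" → prefix "du" already present; 3 new (d, k, u)
  "dgcddcdcuu" → prefix "dgc" already present; 7 new (d, d, c, d, c, u, u)
  "dkucg" → prefix "dku" already present; 2 new (c, g)
Total nodes = 5 + 4 + 6 + 2 + 2 + 3 + 7 + 2 = 31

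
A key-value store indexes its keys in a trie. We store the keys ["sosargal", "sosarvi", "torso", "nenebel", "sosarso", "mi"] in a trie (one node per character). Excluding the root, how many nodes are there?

Insert word by word; a character creates a node only if that edge doesn't already exist:
  "sosargal" → 8 new (s, o, s, a, r, g, a, l)
  "sosarvi" → prefix "sosar" already present; 2 new (v, i)
  "torso" → 5 new (t, o, r, s, o)
  "nenebel" → 7 new (n, e, n, e, b, e, l)
  "sosarso" → prefix "sosar" already present; 2 new (s, o)
  "mi" → 2 new (m, i)
Total nodes = 8 + 2 + 5 + 7 + 2 + 2 = 26

26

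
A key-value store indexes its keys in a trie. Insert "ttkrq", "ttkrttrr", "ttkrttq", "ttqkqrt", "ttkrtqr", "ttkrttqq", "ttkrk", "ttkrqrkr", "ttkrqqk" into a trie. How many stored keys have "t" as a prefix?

Traverse to the node for "t", then collect every word in that subtree.
Matches: "ttkrk", "ttkrq", "ttkrqqk", "ttkrqrkr", "ttkrtqr", "ttkrttq", "ttkrttqq", "ttkrttrr", "ttqkqrt"
Count: 9

9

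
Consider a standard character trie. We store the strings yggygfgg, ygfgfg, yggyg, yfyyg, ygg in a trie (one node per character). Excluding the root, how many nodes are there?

16

Count nodes per top-level branch (shared prefixes stored once):
  'y'-branch (yfyyg, ygfgfg, ygg, yggyg, yggygfgg): 16 nodes
Sum: 16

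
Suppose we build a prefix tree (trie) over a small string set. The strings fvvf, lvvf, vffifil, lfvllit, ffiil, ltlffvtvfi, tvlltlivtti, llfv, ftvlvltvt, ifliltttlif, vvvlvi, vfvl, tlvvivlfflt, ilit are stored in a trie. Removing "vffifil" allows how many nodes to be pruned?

5

After clearing the end-marker at "vffifil", prune upward until reaching a node still needed by another word.
The suffix "fifil" (5 nodes) is used only by "vffifil"; the node for "vf" still has the child "v", so pruning stops there.
Nodes removed: 5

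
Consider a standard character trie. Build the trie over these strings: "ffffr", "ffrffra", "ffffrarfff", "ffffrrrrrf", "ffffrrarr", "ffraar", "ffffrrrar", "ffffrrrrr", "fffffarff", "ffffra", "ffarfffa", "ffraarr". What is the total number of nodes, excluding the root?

40

Count nodes per top-level branch (shared prefixes stored once):
  'f'-branch (ffarfffa, fffffarff, ffffr, ffffra, ffffrarfff, ffffrrarr, ffffrrrar, ffffrrrrr, ffffrrrrrf, ffraar, ffraarr, ffrffra): 40 nodes
Sum: 40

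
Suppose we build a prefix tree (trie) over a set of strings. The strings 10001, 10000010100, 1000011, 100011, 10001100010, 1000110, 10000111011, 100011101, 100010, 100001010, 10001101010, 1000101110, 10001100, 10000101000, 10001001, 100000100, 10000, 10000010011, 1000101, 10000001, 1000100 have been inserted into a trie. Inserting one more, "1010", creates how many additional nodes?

2

"10" is already a path in the trie; the remaining "10" must be added.
So 4 − 2 = 2 new nodes.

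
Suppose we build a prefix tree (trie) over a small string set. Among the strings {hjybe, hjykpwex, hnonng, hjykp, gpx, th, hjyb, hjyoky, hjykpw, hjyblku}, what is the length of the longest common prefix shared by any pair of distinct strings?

The deepest shared node is where two words last agree before diverging.
e.g. "hjykpw" and "hjykpwex" share the prefix "hjykpw" of length 6; no pair shares a longer one.
Longest shared-prefix length: 6

6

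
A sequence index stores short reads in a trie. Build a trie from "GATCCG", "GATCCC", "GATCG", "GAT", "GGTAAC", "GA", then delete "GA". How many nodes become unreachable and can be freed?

A node on "GA"'s path can go only if nothing else ends at it or branches off below it.
Every node on "GA" is still needed (e.g. by "GATCCG"), so nothing is freed.
Nodes removed: 0

0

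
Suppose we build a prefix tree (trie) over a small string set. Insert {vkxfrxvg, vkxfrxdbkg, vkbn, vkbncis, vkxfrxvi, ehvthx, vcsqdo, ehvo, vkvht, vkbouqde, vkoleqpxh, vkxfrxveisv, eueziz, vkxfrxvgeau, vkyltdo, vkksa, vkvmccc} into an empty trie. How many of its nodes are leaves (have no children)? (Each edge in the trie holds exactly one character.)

Leaves are exactly the stored words that no other stored word extends.
Those words: "ehvo", "ehvthx", "eueziz", "vcsqdo", "vkbncis", "vkbouqde", "vkksa", "vkoleqpxh", "vkvht", "vkvmccc", "vkxfrxdbkg", "vkxfrxveisv", "vkxfrxvgeau", "vkxfrxvi", "vkyltdo"
Leaf count: 15

15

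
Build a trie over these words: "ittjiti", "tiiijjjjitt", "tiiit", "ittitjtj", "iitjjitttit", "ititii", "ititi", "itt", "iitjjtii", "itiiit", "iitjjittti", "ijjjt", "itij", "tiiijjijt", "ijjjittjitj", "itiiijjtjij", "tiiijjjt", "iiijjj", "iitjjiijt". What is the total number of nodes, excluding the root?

Insert word by word; a character creates a node only if that edge doesn't already exist:
  "ittjiti" → 7 new (i, t, t, j, i, t, i)
  "tiiijjjjitt" → 11 new (t, i, i, i, j, j, j, j, i, t, t)
  "tiiit" → prefix "tiii" already present; 1 new (t)
  "ittitjtj" → prefix "itt" already present; 5 new (i, t, j, t, j)
  "iitjjitttit" → prefix "i" already present; 10 new (i, t, j, j, i, t, t, t, i, t)
  "ititii" → prefix "it" already present; 4 new (i, t, i, i)
  "ititi" → prefix "ititi" already present; 0 new (none)
  "itt" → prefix "itt" already present; 0 new (none)
  "iitjjtii" → prefix "iitjj" already present; 3 new (t, i, i)
  "itiiit" → prefix "iti" already present; 3 new (i, i, t)
  "iitjjittti" → prefix "iitjjittti" already present; 0 new (none)
  "ijjjt" → prefix "i" already present; 4 new (j, j, j, t)
  "itij" → prefix "iti" already present; 1 new (j)
  "tiiijjijt" → prefix "tiiijj" already present; 3 new (i, j, t)
  "ijjjittjitj" → prefix "ijjj" already present; 7 new (i, t, t, j, i, t, j)
  "itiiijjtjij" → prefix "itiii" already present; 6 new (j, j, t, j, i, j)
  "tiiijjjt" → prefix "tiiijjj" already present; 1 new (t)
  "iiijjj" → prefix "ii" already present; 4 new (i, j, j, j)
  "iitjjiijt" → prefix "iitjji" already present; 3 new (i, j, t)
Total nodes = 7 + 11 + 1 + 5 + 10 + 4 + 0 + 0 + 3 + 3 + 0 + 4 + 1 + 3 + 7 + 6 + 1 + 4 + 3 = 73

73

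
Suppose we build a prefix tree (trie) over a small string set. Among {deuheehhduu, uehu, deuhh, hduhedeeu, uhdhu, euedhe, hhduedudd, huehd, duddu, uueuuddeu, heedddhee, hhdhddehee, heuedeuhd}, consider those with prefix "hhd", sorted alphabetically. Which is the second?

Filter for "hhd…" and sort: "hhdhddehee", "hhduedudd"
The 2nd is hhduedudd.

hhduedudd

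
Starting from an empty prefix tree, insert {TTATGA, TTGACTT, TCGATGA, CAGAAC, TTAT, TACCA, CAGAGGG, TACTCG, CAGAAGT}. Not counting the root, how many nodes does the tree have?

35

Trace insertions, counting only characters that open a new branch:
  "TTATGA" → 6 new (T, T, A, T, G, A)
  "TTGACTT" → prefix "TT" already present; 5 new (G, A, C, T, T)
  "TCGATGA" → prefix "T" already present; 6 new (C, G, A, T, G, A)
  "CAGAAC" → 6 new (C, A, G, A, A, C)
  "TTAT" → prefix "TTAT" already present; 0 new (none)
  "TACCA" → prefix "T" already present; 4 new (A, C, C, A)
  "CAGAGGG" → prefix "CAGA" already present; 3 new (G, G, G)
  "TACTCG" → prefix "TAC" already present; 3 new (T, C, G)
  "CAGAAGT" → prefix "CAGAA" already present; 2 new (G, T)
Total nodes = 6 + 5 + 6 + 6 + 0 + 4 + 3 + 3 + 2 = 35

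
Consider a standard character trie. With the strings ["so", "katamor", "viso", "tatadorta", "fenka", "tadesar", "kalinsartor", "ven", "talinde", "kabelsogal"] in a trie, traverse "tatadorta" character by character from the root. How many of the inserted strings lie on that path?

1

Walk "tatadorta" from the root; an end-of-word marker is hit whenever a stored word is a prefix of "tatadorta".
Prefixes of the query that are stored words: "tatadorta"
Count: 1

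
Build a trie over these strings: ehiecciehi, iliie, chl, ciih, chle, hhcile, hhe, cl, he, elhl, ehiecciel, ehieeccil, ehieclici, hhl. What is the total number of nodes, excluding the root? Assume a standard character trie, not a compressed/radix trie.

45

For each word, the new-node count is its length minus the longest prefix already in the trie:
  "ehiecciehi" → 10 new (e, h, i, e, c, c, i, e, h, i)
  "iliie" → 5 new (i, l, i, i, e)
  "chl" → 3 new (c, h, l)
  "ciih" → prefix "c" already present; 3 new (i, i, h)
  "chle" → prefix "chl" already present; 1 new (e)
  "hhcile" → 6 new (h, h, c, i, l, e)
  "hhe" → prefix "hh" already present; 1 new (e)
  "cl" → prefix "c" already present; 1 new (l)
  "he" → prefix "h" already present; 1 new (e)
  "elhl" → prefix "e" already present; 3 new (l, h, l)
  "ehiecciel" → prefix "ehieccie" already present; 1 new (l)
  "ehieeccil" → prefix "ehie" already present; 5 new (e, c, c, i, l)
  "ehieclici" → prefix "ehiec" already present; 4 new (l, i, c, i)
  "hhl" → prefix "hh" already present; 1 new (l)
Total nodes = 10 + 5 + 3 + 3 + 1 + 6 + 1 + 1 + 1 + 3 + 1 + 5 + 4 + 1 = 45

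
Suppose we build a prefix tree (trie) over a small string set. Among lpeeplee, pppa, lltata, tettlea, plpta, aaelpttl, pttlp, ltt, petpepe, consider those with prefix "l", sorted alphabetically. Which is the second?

DFS of the "l" subtree visits, in order: "lltata", "lpeeplee", "ltt"
The 2nd is lpeeplee.

lpeeplee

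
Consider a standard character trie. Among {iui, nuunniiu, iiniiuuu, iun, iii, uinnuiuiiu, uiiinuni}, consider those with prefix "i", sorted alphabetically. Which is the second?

iiniiuuu

DFS of the "i" subtree visits, in order: "iii", "iiniiuuu", "iui", "iun"
Position 2: iiniiuuu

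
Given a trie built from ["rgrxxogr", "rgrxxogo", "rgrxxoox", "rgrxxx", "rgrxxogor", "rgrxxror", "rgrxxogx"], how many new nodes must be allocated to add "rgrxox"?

Walking "rgrxox" from the root, the first 4 characters ("rgrx") follow existing edges; "o" is the first miss.
Each of the 2 remaining characters creates one node.

2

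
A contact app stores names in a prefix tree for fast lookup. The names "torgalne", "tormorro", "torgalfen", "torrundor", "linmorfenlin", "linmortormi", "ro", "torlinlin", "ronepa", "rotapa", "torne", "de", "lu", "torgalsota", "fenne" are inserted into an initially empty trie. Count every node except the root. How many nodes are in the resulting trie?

For each word, the new-node count is its length minus the longest prefix already in the trie:
  "torgalne" → 8 new (t, o, r, g, a, l, n, e)
  "tormorro" → prefix "tor" already present; 5 new (m, o, r, r, o)
  "torgalfen" → prefix "torgal" already present; 3 new (f, e, n)
  "torrundor" → prefix "tor" already present; 6 new (r, u, n, d, o, r)
  "linmorfenlin" → 12 new (l, i, n, m, o, r, f, e, n, l, i, n)
  "linmortormi" → prefix "linmor" already present; 5 new (t, o, r, m, i)
  "ro" → 2 new (r, o)
  "torlinlin" → prefix "tor" already present; 6 new (l, i, n, l, i, n)
  "ronepa" → prefix "ro" already present; 4 new (n, e, p, a)
  "rotapa" → prefix "ro" already present; 4 new (t, a, p, a)
  "torne" → prefix "tor" already present; 2 new (n, e)
  "de" → 2 new (d, e)
  "lu" → prefix "l" already present; 1 new (u)
  "torgalsota" → prefix "torgal" already present; 4 new (s, o, t, a)
  "fenne" → 5 new (f, e, n, n, e)
Total nodes = 8 + 5 + 3 + 6 + 12 + 5 + 2 + 6 + 4 + 4 + 2 + 2 + 1 + 4 + 5 = 69

69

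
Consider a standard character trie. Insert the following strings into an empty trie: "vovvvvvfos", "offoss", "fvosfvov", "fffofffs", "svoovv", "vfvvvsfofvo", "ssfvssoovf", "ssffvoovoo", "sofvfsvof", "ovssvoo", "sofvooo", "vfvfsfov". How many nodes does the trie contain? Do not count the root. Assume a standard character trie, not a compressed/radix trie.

85

Trace insertions, counting only characters that open a new branch:
  "vovvvvvfos" → 10 new (v, o, v, v, v, v, v, f, o, s)
  "offoss" → 6 new (o, f, f, o, s, s)
  "fvosfvov" → 8 new (f, v, o, s, f, v, o, v)
  "fffofffs" → prefix "f" already present; 7 new (f, f, o, f, f, f, s)
  "svoovv" → 6 new (s, v, o, o, v, v)
  "vfvvvsfofvo" → prefix "v" already present; 10 new (f, v, v, v, s, f, o, f, v, o)
  "ssfvssoovf" → prefix "s" already present; 9 new (s, f, v, s, s, o, o, v, f)
  "ssffvoovoo" → prefix "ssf" already present; 7 new (f, v, o, o, v, o, o)
  "sofvfsvof" → prefix "s" already present; 8 new (o, f, v, f, s, v, o, f)
  "ovssvoo" → prefix "o" already present; 6 new (v, s, s, v, o, o)
  "sofvooo" → prefix "sofv" already present; 3 new (o, o, o)
  "vfvfsfov" → prefix "vfv" already present; 5 new (f, s, f, o, v)
Total nodes = 10 + 6 + 8 + 7 + 6 + 10 + 9 + 7 + 8 + 6 + 3 + 5 = 85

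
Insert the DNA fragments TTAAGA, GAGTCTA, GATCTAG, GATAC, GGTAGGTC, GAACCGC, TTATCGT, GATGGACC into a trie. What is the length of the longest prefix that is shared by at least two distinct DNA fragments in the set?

3

Equivalently: take the maximum, over all pairs, of their longest common prefix length.
"GATAC" and "GATCTAG" agree on "GAT" (3 characters) before diverging; nothing deeper is shared.
Longest shared-prefix length: 3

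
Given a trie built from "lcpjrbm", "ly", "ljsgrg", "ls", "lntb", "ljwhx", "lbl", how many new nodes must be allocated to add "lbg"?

The longest prefix of "lbg" already in the trie is "lb" (length 2).
New nodes needed: |"lbg"| − 2 = 3 − 2 = 1.

1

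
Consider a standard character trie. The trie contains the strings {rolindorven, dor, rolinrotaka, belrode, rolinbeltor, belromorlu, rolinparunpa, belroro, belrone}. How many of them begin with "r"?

Walk to "r"; the words in its subtree are exactly those with that prefix.
Matches: "rolinbeltor", "rolindorven", "rolinparunpa", "rolinrotaka"
Count: 4

4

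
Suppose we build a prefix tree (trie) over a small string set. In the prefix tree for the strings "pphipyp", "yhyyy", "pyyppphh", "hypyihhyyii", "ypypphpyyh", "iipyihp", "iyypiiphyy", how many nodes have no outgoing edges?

7

Leaves are exactly the stored words that no other stored word extends.
Those words: "hypyihhyyii", "iipyihp", "iyypiiphyy", "pphipyp", "pyyppphh", "yhyyy", "ypypphpyyh"
Leaf count: 7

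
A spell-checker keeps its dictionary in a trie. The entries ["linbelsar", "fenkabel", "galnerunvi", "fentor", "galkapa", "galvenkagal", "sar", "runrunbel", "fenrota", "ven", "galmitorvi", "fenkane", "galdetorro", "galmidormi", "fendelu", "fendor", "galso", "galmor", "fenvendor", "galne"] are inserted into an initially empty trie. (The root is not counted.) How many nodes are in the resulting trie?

98

For each word, the new-node count is its length minus the longest prefix already in the trie:
  "linbelsar" → 9 new (l, i, n, b, e, l, s, a, r)
  "fenkabel" → 8 new (f, e, n, k, a, b, e, l)
  "galnerunvi" → 10 new (g, a, l, n, e, r, u, n, v, i)
  "fentor" → prefix "fen" already present; 3 new (t, o, r)
  "galkapa" → prefix "gal" already present; 4 new (k, a, p, a)
  "galvenkagal" → prefix "gal" already present; 8 new (v, e, n, k, a, g, a, l)
  "sar" → 3 new (s, a, r)
  "runrunbel" → 9 new (r, u, n, r, u, n, b, e, l)
  "fenrota" → prefix "fen" already present; 4 new (r, o, t, a)
  "ven" → 3 new (v, e, n)
  "galmitorvi" → prefix "gal" already present; 7 new (m, i, t, o, r, v, i)
  "fenkane" → prefix "fenka" already present; 2 new (n, e)
  "galdetorro" → prefix "gal" already present; 7 new (d, e, t, o, r, r, o)
  "galmidormi" → prefix "galmi" already present; 5 new (d, o, r, m, i)
  "fendelu" → prefix "fen" already present; 4 new (d, e, l, u)
  "fendor" → prefix "fend" already present; 2 new (o, r)
  "galso" → prefix "gal" already present; 2 new (s, o)
  "galmor" → prefix "galm" already present; 2 new (o, r)
  "fenvendor" → prefix "fen" already present; 6 new (v, e, n, d, o, r)
  "galne" → prefix "galne" already present; 0 new (none)
Total nodes = 9 + 8 + 10 + 3 + 4 + 8 + 3 + 9 + 4 + 3 + 7 + 2 + 7 + 5 + 4 + 2 + 2 + 2 + 6 + 0 = 98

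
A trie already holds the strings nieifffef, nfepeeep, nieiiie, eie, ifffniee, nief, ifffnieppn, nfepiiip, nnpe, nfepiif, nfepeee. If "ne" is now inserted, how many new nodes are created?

The longest prefix of "ne" already in the trie is "n" (length 1).
Each of the 1 remaining characters creates one node.

1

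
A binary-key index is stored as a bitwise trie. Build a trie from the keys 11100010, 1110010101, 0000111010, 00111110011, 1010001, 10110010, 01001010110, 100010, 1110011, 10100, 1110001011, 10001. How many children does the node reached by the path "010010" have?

1

Walk "010010" from the root, arriving at one node.
Characters that immediately follow "010010" among the stored strings: {1}.
That node has 1 child edge.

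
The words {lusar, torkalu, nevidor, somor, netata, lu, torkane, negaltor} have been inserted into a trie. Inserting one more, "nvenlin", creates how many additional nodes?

6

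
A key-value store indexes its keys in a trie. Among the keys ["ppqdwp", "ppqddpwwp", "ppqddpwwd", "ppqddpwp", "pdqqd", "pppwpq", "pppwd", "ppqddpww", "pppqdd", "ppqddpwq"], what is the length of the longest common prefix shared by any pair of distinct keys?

8

Look for the deepest trie node that still has at least two words in its subtree.
"ppqddpww" and "ppqddpwwd" agree on "ppqddpww" (8 characters) before diverging; nothing deeper is shared.
Longest shared-prefix length: 8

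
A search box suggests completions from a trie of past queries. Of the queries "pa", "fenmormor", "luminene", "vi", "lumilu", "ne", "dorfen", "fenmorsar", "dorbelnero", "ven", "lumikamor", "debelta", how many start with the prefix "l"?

Filter for entries beginning with "l":
Words under "l": lumikamor, lumilu, luminene
Count: 3

3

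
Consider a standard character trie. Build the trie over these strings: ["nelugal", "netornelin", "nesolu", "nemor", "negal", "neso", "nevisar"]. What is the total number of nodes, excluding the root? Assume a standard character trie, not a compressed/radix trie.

Trie structure (* marks end of a word):
(root)
└─ n
   └─ e
      ├─ g
      │  └─ a
      │     └─ l *
      ├─ l
      │  └─ u
      │     └─ g
      │        └─ a
      │           └─ l *
      ├─ m
      │  └─ o
      │     └─ r *
      ├─ s
      │  └─ o *
      │     └─ l
      │        └─ u *
      ├─ t
      │  └─ o
      │     └─ r
      │        └─ n
      │           └─ e
      │              └─ l
      │                 └─ i
      │                    └─ n *
      └─ v
         └─ i
            └─ s
               └─ a
                  └─ r *
Counting every labelled node above: 30.

30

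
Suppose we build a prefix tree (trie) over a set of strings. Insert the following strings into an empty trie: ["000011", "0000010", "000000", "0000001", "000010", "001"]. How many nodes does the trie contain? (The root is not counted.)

13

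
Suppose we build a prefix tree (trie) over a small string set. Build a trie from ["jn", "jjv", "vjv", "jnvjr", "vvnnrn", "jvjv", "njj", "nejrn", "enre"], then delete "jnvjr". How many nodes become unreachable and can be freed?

A node on "jnvjr"'s path can go only if nothing else ends at it or branches off below it.
The suffix "vjr" (3 nodes) is used only by "jnvjr"; "jn" is itself a stored word, so pruning stops there.
Nodes removed: 3

3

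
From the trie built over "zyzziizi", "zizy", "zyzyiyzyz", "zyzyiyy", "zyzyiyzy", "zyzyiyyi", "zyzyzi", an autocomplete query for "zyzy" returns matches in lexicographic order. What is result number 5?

zyzyzi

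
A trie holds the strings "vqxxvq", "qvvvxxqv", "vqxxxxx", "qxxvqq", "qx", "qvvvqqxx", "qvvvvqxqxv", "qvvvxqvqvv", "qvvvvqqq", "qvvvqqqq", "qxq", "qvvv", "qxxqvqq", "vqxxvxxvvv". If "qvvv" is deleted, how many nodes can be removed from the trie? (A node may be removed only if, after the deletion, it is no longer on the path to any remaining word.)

After clearing the end-marker at "qvvv", prune upward until reaching a node still needed by another word.
Every node on "qvvv" is still needed (e.g. by "qvvvxxqv"), so nothing is freed.
Nodes removed: 0

0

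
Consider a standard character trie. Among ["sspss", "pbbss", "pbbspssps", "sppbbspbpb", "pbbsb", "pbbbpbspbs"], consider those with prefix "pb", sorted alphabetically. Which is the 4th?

pbbss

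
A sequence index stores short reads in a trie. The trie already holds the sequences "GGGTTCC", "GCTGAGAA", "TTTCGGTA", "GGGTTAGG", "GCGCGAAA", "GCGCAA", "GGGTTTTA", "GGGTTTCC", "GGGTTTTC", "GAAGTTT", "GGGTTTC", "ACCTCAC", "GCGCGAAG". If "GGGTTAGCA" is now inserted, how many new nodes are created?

2

"GGGTTAG" is already a path in the trie; the remaining "CA" must be added.
Each of the 2 remaining characters creates one node.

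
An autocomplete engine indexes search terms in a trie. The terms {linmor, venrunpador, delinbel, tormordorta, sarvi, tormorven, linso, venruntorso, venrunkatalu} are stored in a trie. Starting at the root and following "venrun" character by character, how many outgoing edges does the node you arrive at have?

3

Walk "venrun" from the root, arriving at one node.
Distinct next characters after "venrun": k, p, t.
That node has 3 child edges.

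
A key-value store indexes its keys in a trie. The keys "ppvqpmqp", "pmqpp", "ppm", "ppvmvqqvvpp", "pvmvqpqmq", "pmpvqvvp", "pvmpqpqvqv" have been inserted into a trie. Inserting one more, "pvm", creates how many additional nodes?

Every character of "pvm" already lies on an existing path (it is a prefix of some stored word).
No new nodes are needed: 0.

0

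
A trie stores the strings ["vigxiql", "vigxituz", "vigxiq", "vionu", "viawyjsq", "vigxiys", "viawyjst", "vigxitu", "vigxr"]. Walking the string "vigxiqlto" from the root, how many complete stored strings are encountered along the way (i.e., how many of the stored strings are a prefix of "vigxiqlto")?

2

Traverse "vigxiqlto" character by character; count nodes along the way that are marked as word ends.
Prefixes of the query that are stored words: "vigxiq", "vigxiql"
Count: 2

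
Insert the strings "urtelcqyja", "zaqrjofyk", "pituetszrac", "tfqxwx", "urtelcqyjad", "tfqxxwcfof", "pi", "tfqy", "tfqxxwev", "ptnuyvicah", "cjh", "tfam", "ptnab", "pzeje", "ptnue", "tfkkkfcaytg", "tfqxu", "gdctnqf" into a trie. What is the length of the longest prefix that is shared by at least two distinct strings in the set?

Equivalently: take the maximum, over all pairs, of their longest common prefix length.
e.g. "urtelcqyja" and "urtelcqyjad" share the prefix "urtelcqyja" of length 10; no pair shares a longer one.
Longest shared-prefix length: 10

10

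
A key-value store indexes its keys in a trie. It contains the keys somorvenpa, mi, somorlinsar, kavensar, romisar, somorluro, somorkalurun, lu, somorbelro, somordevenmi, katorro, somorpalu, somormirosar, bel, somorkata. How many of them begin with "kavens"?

1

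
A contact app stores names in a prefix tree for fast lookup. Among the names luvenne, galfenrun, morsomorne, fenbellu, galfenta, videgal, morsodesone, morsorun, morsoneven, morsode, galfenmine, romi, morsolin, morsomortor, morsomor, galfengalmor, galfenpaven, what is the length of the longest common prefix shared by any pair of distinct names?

8

Look for the deepest trie node that still has at least two words in its subtree.
"morsomor" and "morsomorne" agree on "morsomor" (8 characters) before diverging; nothing deeper is shared.
Longest shared-prefix length: 8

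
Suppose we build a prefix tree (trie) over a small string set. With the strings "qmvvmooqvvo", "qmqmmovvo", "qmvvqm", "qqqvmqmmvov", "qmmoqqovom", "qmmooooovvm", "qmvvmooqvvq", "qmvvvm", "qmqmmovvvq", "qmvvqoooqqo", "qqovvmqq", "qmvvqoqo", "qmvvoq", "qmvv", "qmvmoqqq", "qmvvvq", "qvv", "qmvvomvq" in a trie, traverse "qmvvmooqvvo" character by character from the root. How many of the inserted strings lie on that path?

Walk "qmvvmooqvvo" from the root; an end-of-word marker is hit whenever a stored word is a prefix of "qmvvmooqvvo".
Prefixes of the query that are stored words: "qmvv", "qmvvmooqvvo"
Count: 2

2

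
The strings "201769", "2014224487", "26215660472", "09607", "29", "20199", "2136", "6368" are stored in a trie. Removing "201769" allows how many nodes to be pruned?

After clearing the end-marker at "201769", prune upward until reaching a node still needed by another word.
The suffix "769" (3 nodes) is used only by "201769"; the node for "201" still has the child "4", so pruning stops there.
Nodes removed: 3

3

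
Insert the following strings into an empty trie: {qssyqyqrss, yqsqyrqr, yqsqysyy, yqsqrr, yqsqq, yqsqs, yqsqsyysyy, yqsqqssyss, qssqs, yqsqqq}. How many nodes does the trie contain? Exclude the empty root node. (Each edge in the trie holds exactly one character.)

38

Trie structure (* marks end of a word):
(root)
├─ q
│  └─ s
│     └─ s
│        ├─ q
│        │  └─ s *
│        └─ y
│           └─ q
│              └─ y
│                 └─ q
│                    └─ r
│                       └─ s
│                          └─ s *
└─ y
   └─ q
      └─ s
         └─ q
            ├─ q *
            │  ├─ q *
            │  └─ s
            │     └─ s
            │        └─ y
            │           └─ s
            │              └─ s *
            ├─ r
            │  └─ r *
            ├─ s *
            │  └─ y
            │     └─ y
            │        └─ s
            │           └─ y
            │              └─ y *
            └─ y
               ├─ r
               │  └─ q
               │     └─ r *
               └─ s
                  └─ y
                     └─ y *
Counting every labelled node above: 38.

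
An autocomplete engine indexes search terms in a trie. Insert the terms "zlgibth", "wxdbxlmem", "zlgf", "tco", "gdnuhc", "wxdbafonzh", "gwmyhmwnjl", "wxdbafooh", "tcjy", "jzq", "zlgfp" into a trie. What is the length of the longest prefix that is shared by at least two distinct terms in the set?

Equivalently: take the maximum, over all pairs, of their longest common prefix length.
"wxdbafonzh" and "wxdbafooh" agree on "wxdbafo" (7 characters) before diverging; nothing deeper is shared.
Longest shared-prefix length: 7

7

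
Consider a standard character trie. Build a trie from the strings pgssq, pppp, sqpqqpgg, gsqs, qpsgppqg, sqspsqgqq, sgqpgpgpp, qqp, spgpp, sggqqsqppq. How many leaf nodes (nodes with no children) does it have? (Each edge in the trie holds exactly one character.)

A leaf is a node with no children — equivalently, the end of a word that is not a proper prefix of any other stored word.
Those words: "gsqs", "pgssq", "pppp", "qpsgppqg", "qqp", "sggqqsqppq", "sgqpgpgpp", "spgpp", "sqpqqpgg", "sqspsqgqq"
Leaf count: 10

10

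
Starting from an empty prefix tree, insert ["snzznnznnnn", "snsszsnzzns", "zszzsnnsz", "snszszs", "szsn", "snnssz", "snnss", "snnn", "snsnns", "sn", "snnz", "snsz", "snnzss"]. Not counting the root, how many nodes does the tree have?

47

Insert word by word; a character creates a node only if that edge doesn't already exist:
  "snzznnznnnn" → 11 new (s, n, z, z, n, n, z, n, n, n, n)
  "snsszsnzzns" → prefix "sn" already present; 9 new (s, s, z, s, n, z, z, n, s)
  "zszzsnnsz" → 9 new (z, s, z, z, s, n, n, s, z)
  "snszszs" → prefix "sns" already present; 4 new (z, s, z, s)
  "szsn" → prefix "s" already present; 3 new (z, s, n)
  "snnssz" → prefix "sn" already present; 4 new (n, s, s, z)
  "snnss" → prefix "snnss" already present; 0 new (none)
  "snnn" → prefix "snn" already present; 1 new (n)
  "snsnns" → prefix "sns" already present; 3 new (n, n, s)
  "sn" → prefix "sn" already present; 0 new (none)
  "snnz" → prefix "snn" already present; 1 new (z)
  "snsz" → prefix "snsz" already present; 0 new (none)
  "snnzss" → prefix "snnz" already present; 2 new (s, s)
Total nodes = 11 + 9 + 9 + 4 + 3 + 4 + 0 + 1 + 3 + 0 + 1 + 0 + 2 = 47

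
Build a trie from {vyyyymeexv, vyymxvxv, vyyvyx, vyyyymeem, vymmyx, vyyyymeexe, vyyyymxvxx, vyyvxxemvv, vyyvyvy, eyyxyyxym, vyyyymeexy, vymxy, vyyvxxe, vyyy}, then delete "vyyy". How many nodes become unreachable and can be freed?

0

A node on "vyyy"'s path can go only if nothing else ends at it or branches off below it.
Every node on "vyyy" is still needed (e.g. by "vyyyymeexv"), so nothing is freed.
Nodes removed: 0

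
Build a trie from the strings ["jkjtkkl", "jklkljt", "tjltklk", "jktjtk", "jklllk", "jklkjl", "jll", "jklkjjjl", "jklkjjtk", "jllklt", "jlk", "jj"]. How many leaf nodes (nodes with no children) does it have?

11

Leaves are exactly the stored words that no other stored word extends.
Those words: "jj", "jkjtkkl", "jklkjjjl", "jklkjjtk", "jklkjl", "jklkljt", "jklllk", "jktjtk", "jlk", "jllklt", "tjltklk"
Leaf count: 11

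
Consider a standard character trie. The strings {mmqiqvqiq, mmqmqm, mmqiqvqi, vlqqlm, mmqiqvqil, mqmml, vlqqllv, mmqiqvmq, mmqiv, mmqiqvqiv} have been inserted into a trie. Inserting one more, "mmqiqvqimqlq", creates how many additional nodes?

4

The longest prefix of "mmqiqvqimqlq" already in the trie is "mmqiqvqi" (length 8).
So 12 − 8 = 4 new nodes.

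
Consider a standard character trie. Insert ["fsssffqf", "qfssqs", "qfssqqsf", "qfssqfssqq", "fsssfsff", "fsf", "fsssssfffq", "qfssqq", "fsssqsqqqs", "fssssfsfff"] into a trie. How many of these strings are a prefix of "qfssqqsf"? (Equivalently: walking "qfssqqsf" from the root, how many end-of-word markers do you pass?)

Traverse "qfssqqsf" character by character; count nodes along the way that are marked as word ends.
Prefixes of the query that are stored words: "qfssqq", "qfssqqsf"
Count: 2

2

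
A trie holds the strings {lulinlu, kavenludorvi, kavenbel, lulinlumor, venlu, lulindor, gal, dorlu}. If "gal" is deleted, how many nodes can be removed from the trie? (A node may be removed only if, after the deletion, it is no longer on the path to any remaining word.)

3

After clearing the end-marker at "gal", prune upward until reaching a node still needed by another word.
No other word shares any prefix with "gal", so all 3 of its nodes go.
Nodes removed: 3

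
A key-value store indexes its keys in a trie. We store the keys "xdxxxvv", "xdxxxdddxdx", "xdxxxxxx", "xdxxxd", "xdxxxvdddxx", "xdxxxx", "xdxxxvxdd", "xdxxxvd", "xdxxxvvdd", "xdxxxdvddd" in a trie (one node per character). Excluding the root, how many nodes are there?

Trace insertions, counting only characters that open a new branch:
  "xdxxxvv" → 7 new (x, d, x, x, x, v, v)
  "xdxxxdddxdx" → prefix "xdxxx" already present; 6 new (d, d, d, x, d, x)
  "xdxxxxxx" → prefix "xdxxx" already present; 3 new (x, x, x)
  "xdxxxd" → prefix "xdxxxd" already present; 0 new (none)
  "xdxxxvdddxx" → prefix "xdxxxv" already present; 5 new (d, d, d, x, x)
  "xdxxxx" → prefix "xdxxxx" already present; 0 new (none)
  "xdxxxvxdd" → prefix "xdxxxv" already present; 3 new (x, d, d)
  "xdxxxvd" → prefix "xdxxxvd" already present; 0 new (none)
  "xdxxxvvdd" → prefix "xdxxxvv" already present; 2 new (d, d)
  "xdxxxdvddd" → prefix "xdxxxd" already present; 4 new (v, d, d, d)
Total nodes = 7 + 6 + 3 + 0 + 5 + 0 + 3 + 0 + 2 + 4 = 30

30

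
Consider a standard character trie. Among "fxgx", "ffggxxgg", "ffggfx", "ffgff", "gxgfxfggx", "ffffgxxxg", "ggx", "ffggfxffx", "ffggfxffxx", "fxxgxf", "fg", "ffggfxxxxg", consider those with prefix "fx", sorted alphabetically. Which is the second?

DFS of the "fx" subtree visits, in order: "fxgx", "fxxgxf"
Position 2: fxxgxf

fxxgxf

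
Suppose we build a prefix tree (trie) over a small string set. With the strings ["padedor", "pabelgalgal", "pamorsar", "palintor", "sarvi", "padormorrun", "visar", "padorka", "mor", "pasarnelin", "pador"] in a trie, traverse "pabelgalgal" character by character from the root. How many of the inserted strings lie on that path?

1

Traverse "pabelgalgal" character by character; count nodes along the way that are marked as word ends.
Prefixes of the query that are stored words: "pabelgalgal"
Count: 1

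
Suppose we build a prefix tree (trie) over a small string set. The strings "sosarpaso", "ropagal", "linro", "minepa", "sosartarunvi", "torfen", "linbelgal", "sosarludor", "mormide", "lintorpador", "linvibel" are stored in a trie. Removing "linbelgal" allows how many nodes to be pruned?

6

A node on "linbelgal"'s path can go only if nothing else ends at it or branches off below it.
The suffix "belgal" (6 nodes) is used only by "linbelgal"; the node for "lin" still has the child "r", so pruning stops there.
Nodes removed: 6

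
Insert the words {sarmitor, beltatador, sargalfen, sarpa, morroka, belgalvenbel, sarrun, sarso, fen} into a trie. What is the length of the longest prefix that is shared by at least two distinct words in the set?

Equivalently: take the maximum, over all pairs, of their longest common prefix length.
e.g. "belgalvenbel" and "beltatador" share the prefix "bel" of length 3; no pair shares a longer one.
Longest shared-prefix length: 3

3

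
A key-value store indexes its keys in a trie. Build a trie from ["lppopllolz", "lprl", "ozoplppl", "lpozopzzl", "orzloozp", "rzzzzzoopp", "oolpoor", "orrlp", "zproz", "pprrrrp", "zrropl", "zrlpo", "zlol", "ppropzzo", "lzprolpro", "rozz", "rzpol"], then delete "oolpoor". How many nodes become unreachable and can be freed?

6

Walk "oolpoor" from the leaf back toward the root, removing each node that no remaining word uses.
The suffix "olpoor" (6 nodes) is used only by "oolpoor"; the node for "o" still has the child "z", so pruning stops there.
Nodes removed: 6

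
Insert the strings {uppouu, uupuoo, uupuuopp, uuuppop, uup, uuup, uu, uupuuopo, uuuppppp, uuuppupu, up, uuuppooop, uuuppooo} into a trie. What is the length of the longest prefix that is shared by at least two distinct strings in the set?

8

Look for the deepest trie node that still has at least two words in its subtree.
e.g. "uuuppooo" and "uuuppooop" share the prefix "uuuppooo" of length 8; no pair shares a longer one.
Longest shared-prefix length: 8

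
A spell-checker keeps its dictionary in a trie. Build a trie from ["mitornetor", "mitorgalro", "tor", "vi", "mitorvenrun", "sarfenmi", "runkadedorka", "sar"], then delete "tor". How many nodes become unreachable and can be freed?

3

Walk "tor" from the leaf back toward the root, removing each node that no remaining word uses.
No other word shares any prefix with "tor", so all 3 of its nodes go.
Nodes removed: 3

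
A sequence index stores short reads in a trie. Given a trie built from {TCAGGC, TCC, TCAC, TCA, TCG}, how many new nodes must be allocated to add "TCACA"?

The longest prefix of "TCACA" already in the trie is "TCAC" (length 4).
Each of the 1 remaining characters creates one node.

1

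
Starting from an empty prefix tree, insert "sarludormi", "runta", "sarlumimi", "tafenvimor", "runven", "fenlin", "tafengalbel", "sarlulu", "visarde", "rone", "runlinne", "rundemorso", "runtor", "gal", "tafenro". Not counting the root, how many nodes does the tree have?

75

For each word, the new-node count is its length minus the longest prefix already in the trie:
  "sarludormi" → 10 new (s, a, r, l, u, d, o, r, m, i)
  "runta" → 5 new (r, u, n, t, a)
  "sarlumimi" → prefix "sarlu" already present; 4 new (m, i, m, i)
  "tafenvimor" → 10 new (t, a, f, e, n, v, i, m, o, r)
  "runven" → prefix "run" already present; 3 new (v, e, n)
  "fenlin" → 6 new (f, e, n, l, i, n)
  "tafengalbel" → prefix "tafen" already present; 6 new (g, a, l, b, e, l)
  "sarlulu" → prefix "sarlu" already present; 2 new (l, u)
  "visarde" → 7 new (v, i, s, a, r, d, e)
  "rone" → prefix "r" already present; 3 new (o, n, e)
  "runlinne" → prefix "run" already present; 5 new (l, i, n, n, e)
  "rundemorso" → prefix "run" already present; 7 new (d, e, m, o, r, s, o)
  "runtor" → prefix "runt" already present; 2 new (o, r)
  "gal" → 3 new (g, a, l)
  "tafenro" → prefix "tafen" already present; 2 new (r, o)
Total nodes = 10 + 5 + 4 + 10 + 3 + 6 + 6 + 2 + 7 + 3 + 5 + 7 + 2 + 3 + 2 = 75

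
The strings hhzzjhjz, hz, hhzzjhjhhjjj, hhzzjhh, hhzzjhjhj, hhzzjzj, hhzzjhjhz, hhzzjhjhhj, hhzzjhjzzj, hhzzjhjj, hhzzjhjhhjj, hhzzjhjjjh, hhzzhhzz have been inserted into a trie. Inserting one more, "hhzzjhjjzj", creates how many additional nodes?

The longest prefix of "hhzzjhjjzj" already in the trie is "hhzzjhjj" (length 8).
Each of the 2 remaining characters creates one node.

2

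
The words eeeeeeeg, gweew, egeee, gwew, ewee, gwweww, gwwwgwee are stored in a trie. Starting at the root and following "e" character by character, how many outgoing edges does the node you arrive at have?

The children of the "e" node are the distinct next characters among strings starting with "e".
Distinct next characters after "e": e, g, w.
That node has 3 child edges.

3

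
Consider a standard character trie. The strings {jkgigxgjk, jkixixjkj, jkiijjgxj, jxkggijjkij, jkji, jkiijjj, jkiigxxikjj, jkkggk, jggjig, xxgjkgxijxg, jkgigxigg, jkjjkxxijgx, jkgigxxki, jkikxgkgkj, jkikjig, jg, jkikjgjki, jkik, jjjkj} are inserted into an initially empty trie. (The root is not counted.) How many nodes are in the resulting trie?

94

Trace insertions, counting only characters that open a new branch:
  "jkgigxgjk" → 9 new (j, k, g, i, g, x, g, j, k)
  "jkixixjkj" → prefix "jk" already present; 7 new (i, x, i, x, j, k, j)
  "jkiijjgxj" → prefix "jki" already present; 6 new (i, j, j, g, x, j)
  "jxkggijjkij" → prefix "j" already present; 10 new (x, k, g, g, i, j, j, k, i, j)
  "jkji" → prefix "jk" already present; 2 new (j, i)
  "jkiijjj" → prefix "jkiijj" already present; 1 new (j)
  "jkiigxxikjj" → prefix "jkii" already present; 7 new (g, x, x, i, k, j, j)
  "jkkggk" → prefix "jk" already present; 4 new (k, g, g, k)
  "jggjig" → prefix "j" already present; 5 new (g, g, j, i, g)
  "xxgjkgxijxg" → 11 new (x, x, g, j, k, g, x, i, j, x, g)
  "jkgigxigg" → prefix "jkgigx" already present; 3 new (i, g, g)
  "jkjjkxxijgx" → prefix "jkj" already present; 8 new (j, k, x, x, i, j, g, x)
  "jkgigxxki" → prefix "jkgigx" already present; 3 new (x, k, i)
  "jkikxgkgkj" → prefix "jki" already present; 7 new (k, x, g, k, g, k, j)
  "jkikjig" → prefix "jkik" already present; 3 new (j, i, g)
  "jg" → prefix "jg" already present; 0 new (none)
  "jkikjgjki" → prefix "jkikj" already present; 4 new (g, j, k, i)
  "jkik" → prefix "jkik" already present; 0 new (none)
  "jjjkj" → prefix "j" already present; 4 new (j, j, k, j)
Total nodes = 9 + 7 + 6 + 10 + 2 + 1 + 7 + 4 + 5 + 11 + 3 + 8 + 3 + 7 + 3 + 0 + 4 + 0 + 4 = 94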